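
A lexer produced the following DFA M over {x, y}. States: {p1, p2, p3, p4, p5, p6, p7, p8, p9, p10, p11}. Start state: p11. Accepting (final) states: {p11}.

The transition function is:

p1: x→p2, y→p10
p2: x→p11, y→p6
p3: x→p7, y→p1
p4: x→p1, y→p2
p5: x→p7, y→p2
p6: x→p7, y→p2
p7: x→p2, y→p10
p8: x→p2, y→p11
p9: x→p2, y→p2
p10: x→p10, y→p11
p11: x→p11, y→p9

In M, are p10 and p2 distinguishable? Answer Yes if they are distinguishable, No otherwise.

First remove the unreachable states {p1,p3,p4,p5,p8}; 6 states remain.
P0 = {p11} | {p2,p6,p7,p9,p10}.
On input x, block {p2,p6,p7,p9,p10} splits into {p6,p7,p9,p10} and {p2}.
On input x, block {p6,p7,p9,p10} splits into {p6,p10} and {p7,p9}.
On input x, block {p6,p10} splits into {p6} and {p10}.
On input y, block {p7,p9} splits into {p7} and {p9}.
The partition is now stable with 6 blocks: {p11} | {p6} | {p2} | {p7} | {p10} | {p9}.
p10 and p2 end up in different blocks, so they are distinguishable. For instance, the string 'x' is accepted from only p2.

Yes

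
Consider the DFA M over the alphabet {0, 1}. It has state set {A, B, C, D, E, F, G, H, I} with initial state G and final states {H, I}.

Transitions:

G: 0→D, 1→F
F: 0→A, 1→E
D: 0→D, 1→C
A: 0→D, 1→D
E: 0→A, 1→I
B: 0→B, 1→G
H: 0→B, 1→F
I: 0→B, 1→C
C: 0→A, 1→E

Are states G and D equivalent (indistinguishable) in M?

Yes

First remove the unreachable states {H}; 8 states remain.
P0 = {I} | {A,B,C,D,E,F,G}.
Refine {A,B,C,D,E,F,G} on symbol 1: members go to different blocks, giving {A,B,C,D,F,G} and {E}.
Split {A,B,C,D,F,G} by δ(·,1) → {A,B,D,G} and {C,F}.
Split {A,B,D,G} by δ(·,1) → {A,B} and {D,G}.
Refine {A,B} on symbol 0: members go to different blocks, giving {A} and {B}.
No further refinement is possible. Final partition (6 blocks): {I} | {A} | {E} | {C,F} | {D,G} | {B}.
G and D lie in the same block of the stable partition, so they are equivalent — no string distinguishes them.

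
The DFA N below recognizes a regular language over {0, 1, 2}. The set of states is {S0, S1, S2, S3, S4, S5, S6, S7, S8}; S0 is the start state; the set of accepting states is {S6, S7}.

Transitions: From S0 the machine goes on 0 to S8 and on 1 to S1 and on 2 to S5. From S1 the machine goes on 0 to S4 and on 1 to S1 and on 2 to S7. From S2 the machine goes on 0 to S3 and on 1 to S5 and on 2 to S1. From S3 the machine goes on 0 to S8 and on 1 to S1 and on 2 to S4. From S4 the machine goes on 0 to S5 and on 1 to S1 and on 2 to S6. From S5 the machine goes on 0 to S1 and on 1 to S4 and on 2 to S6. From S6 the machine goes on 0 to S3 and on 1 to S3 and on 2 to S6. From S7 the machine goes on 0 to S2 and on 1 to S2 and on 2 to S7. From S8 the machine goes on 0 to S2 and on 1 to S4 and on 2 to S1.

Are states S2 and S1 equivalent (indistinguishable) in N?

No

All states are reachable from the start state.
Initial partition by acceptance: {S6,S7} | {S0,S1,S2,S3,S4,S5,S8}.
Refine {S0,S1,S2,S3,S4,S5,S8} on symbol 2: members go to different blocks, giving {S0,S2,S3,S8} and {S1,S4,S5}.
The partition is now stable with 3 blocks: {S6,S7} | {S0,S2,S3,S8} | {S1,S4,S5}.
S2 and S1 end up in different blocks, so they are distinguishable. For instance, the string '2' is accepted from only S1.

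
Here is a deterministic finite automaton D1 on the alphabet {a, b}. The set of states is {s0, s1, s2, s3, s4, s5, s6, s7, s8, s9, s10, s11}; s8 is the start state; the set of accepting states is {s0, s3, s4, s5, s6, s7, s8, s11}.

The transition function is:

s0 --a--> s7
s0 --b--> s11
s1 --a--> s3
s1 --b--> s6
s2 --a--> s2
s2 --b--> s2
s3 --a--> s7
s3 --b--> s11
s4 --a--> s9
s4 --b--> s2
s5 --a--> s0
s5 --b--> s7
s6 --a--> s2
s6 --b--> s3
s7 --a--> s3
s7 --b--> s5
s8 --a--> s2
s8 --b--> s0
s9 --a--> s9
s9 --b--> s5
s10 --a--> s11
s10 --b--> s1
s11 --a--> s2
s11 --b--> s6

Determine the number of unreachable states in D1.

Starting at s8 and following transitions, the reachable set is {s0, s2, s3, s5, s6, s7, s8, s11}. That leaves s1, s4, s9, s10 unreachable — 4 in total.

4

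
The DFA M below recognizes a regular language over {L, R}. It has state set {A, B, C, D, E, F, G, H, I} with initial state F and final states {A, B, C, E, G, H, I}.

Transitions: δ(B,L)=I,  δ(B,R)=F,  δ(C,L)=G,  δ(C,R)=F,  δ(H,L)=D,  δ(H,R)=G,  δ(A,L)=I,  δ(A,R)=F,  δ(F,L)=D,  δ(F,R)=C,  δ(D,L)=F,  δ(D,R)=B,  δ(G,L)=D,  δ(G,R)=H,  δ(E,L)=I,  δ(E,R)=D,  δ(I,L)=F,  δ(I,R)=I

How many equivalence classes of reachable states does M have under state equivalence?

First remove the unreachable states {A,E}; 7 states remain.
P0 = {B,C,G,H,I} | {D,F}.
On input L, block {B,C,G,H,I} splits into {G,H,I} and {B,C}.
The partition is now stable with 3 blocks: {G,H,I} | {D,F} | {B,C}.

3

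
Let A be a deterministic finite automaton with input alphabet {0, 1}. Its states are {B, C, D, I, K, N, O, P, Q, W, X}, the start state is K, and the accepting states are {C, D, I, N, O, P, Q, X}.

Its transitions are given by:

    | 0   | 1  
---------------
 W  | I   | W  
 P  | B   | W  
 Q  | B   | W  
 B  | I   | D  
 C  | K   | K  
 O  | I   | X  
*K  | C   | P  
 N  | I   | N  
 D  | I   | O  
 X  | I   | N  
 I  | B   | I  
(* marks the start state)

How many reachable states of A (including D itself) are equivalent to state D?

4

States {Q} cannot be reached from the start state, so discard them.
Start with accepting vs non-accepting: {C,D,I,N,O,P,X} | {B,K,W}.
Split {C,D,I,N,O,P,X} by δ(·,0) → {D,N,O,X} and {C,I,P}.
Refine {B,K,W} on symbol 1: members go to different blocks, giving {B} and {W} and {K}.
Refine {C,I,P} on symbol 0: members go to different blocks, giving {I,P} and {C}.
On input 1, block {I,P} splits into {P} and {I}.
Stable partition: {D,N,O,X} | {B} | {P} | {W} | {K} | {C} | {I} — 7 equivalence classes.
State D belongs to the block {D,N,O,X}, which has 4 states.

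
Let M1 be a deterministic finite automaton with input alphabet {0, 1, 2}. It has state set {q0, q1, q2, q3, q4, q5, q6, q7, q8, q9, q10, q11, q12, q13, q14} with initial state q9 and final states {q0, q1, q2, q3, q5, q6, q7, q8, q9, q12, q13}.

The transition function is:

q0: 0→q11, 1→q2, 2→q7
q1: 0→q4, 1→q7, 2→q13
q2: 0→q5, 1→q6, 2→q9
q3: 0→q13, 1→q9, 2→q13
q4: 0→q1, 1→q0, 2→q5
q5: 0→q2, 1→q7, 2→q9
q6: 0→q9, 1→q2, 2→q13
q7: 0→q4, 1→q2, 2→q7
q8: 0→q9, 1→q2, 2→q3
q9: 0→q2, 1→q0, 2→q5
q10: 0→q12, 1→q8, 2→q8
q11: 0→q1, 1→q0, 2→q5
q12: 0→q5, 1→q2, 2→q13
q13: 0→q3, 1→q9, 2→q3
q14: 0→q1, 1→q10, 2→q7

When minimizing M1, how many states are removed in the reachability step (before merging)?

Starting at q9 and following transitions, the reachable set is {q0, q1, q2, q3, q4, q5, q6, q7, q9, q11, q13}. That leaves q8, q10, q12, q14 unreachable — 4 in total.

4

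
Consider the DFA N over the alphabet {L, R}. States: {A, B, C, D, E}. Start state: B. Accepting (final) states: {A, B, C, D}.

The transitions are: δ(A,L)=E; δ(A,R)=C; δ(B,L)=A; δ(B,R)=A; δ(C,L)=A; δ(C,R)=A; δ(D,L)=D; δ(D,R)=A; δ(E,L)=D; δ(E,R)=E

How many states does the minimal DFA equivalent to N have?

Every state is reachable, so we keep all 5.
Initial partition by acceptance: {A,B,C,D} | {E}.
Refine {A,B,C,D} on symbol L: members go to different blocks, giving {B,C,D} and {A}.
Refine {B,C,D} on symbol L: members go to different blocks, giving {B,C} and {D}.
The partition is now stable with 4 blocks: {B,C} | {E} | {A} | {D}.

4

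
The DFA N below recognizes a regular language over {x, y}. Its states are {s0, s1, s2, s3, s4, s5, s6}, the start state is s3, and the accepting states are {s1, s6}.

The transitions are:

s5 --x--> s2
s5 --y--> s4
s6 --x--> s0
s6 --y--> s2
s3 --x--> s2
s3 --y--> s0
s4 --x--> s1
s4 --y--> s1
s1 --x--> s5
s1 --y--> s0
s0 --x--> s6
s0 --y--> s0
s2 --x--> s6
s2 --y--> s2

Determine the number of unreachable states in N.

No path from s3 leads to s1, s4, s5; the other 4 states are all reachable.

3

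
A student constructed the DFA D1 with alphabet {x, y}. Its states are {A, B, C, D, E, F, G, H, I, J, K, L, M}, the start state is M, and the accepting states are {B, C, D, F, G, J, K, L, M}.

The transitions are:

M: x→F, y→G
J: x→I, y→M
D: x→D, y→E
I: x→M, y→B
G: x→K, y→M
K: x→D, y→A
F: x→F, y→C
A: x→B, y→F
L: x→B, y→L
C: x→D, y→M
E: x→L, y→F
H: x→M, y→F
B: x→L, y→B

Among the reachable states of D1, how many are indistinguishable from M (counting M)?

2

Reachable states from the start: {A,B,C,D,E,F,G,K,L,M}. Unreachable: {H,I,J} — drop them.
Initial partition by acceptance: {B,C,D,F,G,K,L,M} | {A,E}.
Refine {B,C,D,F,G,K,L,M} on symbol y: members go to different blocks, giving {B,C,F,G,L,M} and {D,K}.
Refine {B,C,F,G,L,M} on symbol x: members go to different blocks, giving {B,F,L,M} and {C,G}.
On input y, block {B,F,L,M} splits into {B,L} and {F,M}.
Stable partition: {B,L} | {A,E} | {D,K} | {C,G} | {F,M} — 5 equivalence classes.
The equivalence class containing M is {F,M}, of size 2.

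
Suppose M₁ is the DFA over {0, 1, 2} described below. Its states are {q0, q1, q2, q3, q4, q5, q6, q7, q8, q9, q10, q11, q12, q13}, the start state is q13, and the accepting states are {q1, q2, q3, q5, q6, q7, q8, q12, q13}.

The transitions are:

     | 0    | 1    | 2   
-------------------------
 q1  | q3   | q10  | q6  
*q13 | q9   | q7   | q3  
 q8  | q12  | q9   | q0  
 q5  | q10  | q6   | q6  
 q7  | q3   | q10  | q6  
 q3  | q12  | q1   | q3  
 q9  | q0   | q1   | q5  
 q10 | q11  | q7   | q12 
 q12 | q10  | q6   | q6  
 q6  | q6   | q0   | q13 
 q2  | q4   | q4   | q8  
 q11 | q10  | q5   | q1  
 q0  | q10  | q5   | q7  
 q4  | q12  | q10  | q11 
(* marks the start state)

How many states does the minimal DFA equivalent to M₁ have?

7

States {q2,q4,q8} cannot be reached from the start state, so discard them.
P0 = {q1,q3,q5,q6,q7,q12,q13} | {q0,q9,q10,q11}.
Split {q1,q3,q5,q6,q7,q12,q13} by δ(·,0) → {q1,q3,q6,q7} and {q5,q12,q13}.
Split {q1,q3,q6,q7} by δ(·,0) → {q1,q6,q7} and {q3}.
Refine {q1,q6,q7} on symbol 0: members go to different blocks, giving {q1,q7} and {q6}.
Refine {q0,q9,q10,q11} on symbol 1: members go to different blocks, giving {q0,q11} and {q9,q10}.
On input 1, block {q5,q12,q13} splits into {q5,q12} and {q13}.
Stable partition: {q1,q7} | {q0,q11} | {q5,q12} | {q3} | {q6} | {q9,q10} | {q13} — 7 equivalence classes.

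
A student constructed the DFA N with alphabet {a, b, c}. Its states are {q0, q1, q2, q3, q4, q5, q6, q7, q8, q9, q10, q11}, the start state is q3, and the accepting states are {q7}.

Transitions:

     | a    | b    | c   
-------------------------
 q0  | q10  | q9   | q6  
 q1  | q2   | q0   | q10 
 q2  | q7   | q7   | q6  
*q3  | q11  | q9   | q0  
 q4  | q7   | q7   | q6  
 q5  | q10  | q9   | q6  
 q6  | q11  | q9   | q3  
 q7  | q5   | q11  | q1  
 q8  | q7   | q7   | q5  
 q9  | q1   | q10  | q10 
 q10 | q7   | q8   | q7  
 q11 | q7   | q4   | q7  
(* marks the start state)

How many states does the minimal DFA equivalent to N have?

Every state is reachable, so we keep all 12.
Initial partition by acceptance: {q7} | {q0,q1,q2,q3,q4,q5,q6,q8,q9,q10,q11}.
On input a, block {q0,q1,q2,q3,q4,q5,q6,q8,q9,q10,q11} splits into {q0,q1,q3,q5,q6,q9} and {q2,q4,q8,q10,q11}.
On input a, block {q0,q1,q3,q5,q6,q9} splits into {q0,q1,q3,q5,q6} and {q9}.
Split {q0,q1,q3,q5,q6} by δ(·,b) → {q0,q3,q5,q6} and {q1}.
Split {q2,q4,q8,q10,q11} by δ(·,b) → {q2,q4,q8} and {q10,q11}.
Stable partition: {q7} | {q0,q3,q5,q6} | {q2,q4,q8} | {q9} | {q1} | {q10,q11} — 6 equivalence classes.

6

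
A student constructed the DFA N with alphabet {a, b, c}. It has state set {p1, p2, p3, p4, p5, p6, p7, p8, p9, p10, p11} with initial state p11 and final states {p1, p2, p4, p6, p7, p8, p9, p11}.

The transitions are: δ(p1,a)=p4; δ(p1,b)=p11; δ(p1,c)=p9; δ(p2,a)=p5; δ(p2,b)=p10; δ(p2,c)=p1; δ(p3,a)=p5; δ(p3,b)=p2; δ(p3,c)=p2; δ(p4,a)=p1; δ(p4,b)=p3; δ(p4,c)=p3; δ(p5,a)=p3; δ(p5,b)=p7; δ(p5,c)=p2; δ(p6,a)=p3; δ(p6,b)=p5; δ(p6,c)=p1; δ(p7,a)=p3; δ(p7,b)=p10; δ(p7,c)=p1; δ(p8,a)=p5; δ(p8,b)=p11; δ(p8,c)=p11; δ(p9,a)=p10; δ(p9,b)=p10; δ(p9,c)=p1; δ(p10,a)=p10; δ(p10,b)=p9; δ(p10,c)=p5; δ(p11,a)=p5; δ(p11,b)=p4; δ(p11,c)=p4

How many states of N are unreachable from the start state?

No path from p11 leads to p6, p8; the other 9 states are all reachable.

2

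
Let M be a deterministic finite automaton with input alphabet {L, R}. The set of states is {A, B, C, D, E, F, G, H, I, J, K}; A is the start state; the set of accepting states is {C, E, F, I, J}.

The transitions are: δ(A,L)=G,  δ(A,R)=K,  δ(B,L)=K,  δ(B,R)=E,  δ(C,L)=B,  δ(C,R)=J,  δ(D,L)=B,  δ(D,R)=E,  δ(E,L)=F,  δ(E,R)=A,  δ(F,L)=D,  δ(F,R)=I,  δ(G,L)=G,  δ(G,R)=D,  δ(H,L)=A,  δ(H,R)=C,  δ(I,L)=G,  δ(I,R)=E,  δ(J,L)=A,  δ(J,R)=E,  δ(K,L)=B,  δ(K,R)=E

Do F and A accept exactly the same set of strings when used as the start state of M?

Reachable states from the start: {A,B,D,E,F,G,I,K}. Unreachable: {C,H,J} — drop them.
P0 = {E,F,I} | {A,B,D,G,K}.
Refine {E,F,I} on symbol L: members go to different blocks, giving {F,I} and {E}.
Split {F,I} by δ(·,R) → {F} and {I}.
On input R, block {A,B,D,G,K} splits into {B,D,K} and {A,G}.
No further refinement is possible. Final partition (5 blocks): {F} | {B,D,K} | {E} | {I} | {A,G}.
F and A end up in different blocks, so they are distinguishable. For instance, the string 'ε' is accepted from only F.

No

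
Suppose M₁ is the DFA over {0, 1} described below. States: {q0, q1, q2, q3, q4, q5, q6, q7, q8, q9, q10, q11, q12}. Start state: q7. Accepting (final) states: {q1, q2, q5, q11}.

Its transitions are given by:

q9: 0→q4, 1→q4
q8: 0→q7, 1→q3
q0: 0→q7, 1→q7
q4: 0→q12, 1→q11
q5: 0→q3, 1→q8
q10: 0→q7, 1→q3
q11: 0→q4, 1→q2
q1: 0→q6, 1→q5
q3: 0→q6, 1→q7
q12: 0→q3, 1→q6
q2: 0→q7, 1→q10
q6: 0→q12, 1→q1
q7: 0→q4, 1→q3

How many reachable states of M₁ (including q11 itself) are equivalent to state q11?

States {q0,q9} cannot be reached from the start state, so discard them.
P0 = {q1,q2,q5,q11} | {q3,q4,q6,q7,q8,q10,q12}.
Split {q1,q2,q5,q11} by δ(·,1) → {q1,q11} and {q2,q5}.
On input 1, block {q3,q4,q6,q7,q8,q10,q12} splits into {q3,q7,q8,q10,q12} and {q4,q6}.
Split {q3,q7,q8,q10,q12} by δ(·,0) → {q8,q10,q12} and {q3,q7}.
Split {q8,q10,q12} by δ(·,1) → {q8,q10} and {q12}.
The partition is now stable with 6 blocks: {q1,q11} | {q8,q10} | {q2,q5} | {q4,q6} | {q3,q7} | {q12}.
State q11 belongs to the block {q1,q11}, which has 2 states.

2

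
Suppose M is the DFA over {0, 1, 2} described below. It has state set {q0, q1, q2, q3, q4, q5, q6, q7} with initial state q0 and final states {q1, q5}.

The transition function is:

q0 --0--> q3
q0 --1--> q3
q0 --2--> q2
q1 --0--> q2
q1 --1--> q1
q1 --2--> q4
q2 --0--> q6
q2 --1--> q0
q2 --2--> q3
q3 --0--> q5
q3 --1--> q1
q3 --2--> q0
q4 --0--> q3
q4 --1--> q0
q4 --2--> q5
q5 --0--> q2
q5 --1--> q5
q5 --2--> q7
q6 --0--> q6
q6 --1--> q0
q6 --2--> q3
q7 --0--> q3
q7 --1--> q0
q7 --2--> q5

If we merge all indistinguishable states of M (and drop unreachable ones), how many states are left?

Initial partition by acceptance: {q1,q5} | {q0,q2,q3,q4,q6,q7}.
Refine {q0,q2,q3,q4,q6,q7} on symbol 0: members go to different blocks, giving {q0,q2,q4,q6,q7} and {q3}.
On input 0, block {q0,q2,q4,q6,q7} splits into {q0,q4,q7} and {q2,q6}.
On input 1, block {q0,q4,q7} splits into {q4,q7} and {q0}.
Stable partition: {q1,q5} | {q4,q7} | {q3} | {q2,q6} | {q0} — 5 equivalence classes.

5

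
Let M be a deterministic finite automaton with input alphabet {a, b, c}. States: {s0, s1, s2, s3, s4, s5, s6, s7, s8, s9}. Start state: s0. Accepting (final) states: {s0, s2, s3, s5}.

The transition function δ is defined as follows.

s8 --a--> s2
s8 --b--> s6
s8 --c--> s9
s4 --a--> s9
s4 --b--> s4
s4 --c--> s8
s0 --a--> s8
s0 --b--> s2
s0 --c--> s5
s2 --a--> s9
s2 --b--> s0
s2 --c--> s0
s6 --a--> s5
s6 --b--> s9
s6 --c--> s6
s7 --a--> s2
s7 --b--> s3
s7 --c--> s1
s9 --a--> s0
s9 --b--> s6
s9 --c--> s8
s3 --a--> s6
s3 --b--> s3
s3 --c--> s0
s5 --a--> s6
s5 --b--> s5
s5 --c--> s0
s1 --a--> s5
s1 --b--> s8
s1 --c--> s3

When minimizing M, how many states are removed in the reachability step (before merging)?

4

Starting at s0 and following transitions, the reachable set is {s0, s2, s5, s6, s8, s9}. That leaves s1, s3, s4, s7 unreachable — 4 in total.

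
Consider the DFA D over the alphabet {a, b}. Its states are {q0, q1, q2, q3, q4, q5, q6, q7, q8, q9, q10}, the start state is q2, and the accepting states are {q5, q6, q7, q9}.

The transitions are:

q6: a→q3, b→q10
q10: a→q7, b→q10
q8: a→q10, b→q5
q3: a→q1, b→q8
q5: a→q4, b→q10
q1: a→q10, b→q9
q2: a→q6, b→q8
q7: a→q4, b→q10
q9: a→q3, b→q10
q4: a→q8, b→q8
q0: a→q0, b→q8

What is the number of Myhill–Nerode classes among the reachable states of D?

Reachable states from the start: {q1,q2,q3,q4,q5,q6,q7,q8,q9,q10}. Unreachable: {q0} — drop them.
Start with accepting vs non-accepting: {q5,q6,q7,q9} | {q1,q2,q3,q4,q8,q10}.
Refine {q1,q2,q3,q4,q8,q10} on symbol a: members go to different blocks, giving {q1,q3,q4,q8} and {q2,q10}.
Split {q1,q3,q4,q8} by δ(·,a) → {q1,q8} and {q3,q4}.
Refine {q2,q10} on symbol b: members go to different blocks, giving {q2} and {q10}.
The partition is now stable with 5 blocks: {q5,q6,q7,q9} | {q1,q8} | {q2} | {q3,q4} | {q10}.

5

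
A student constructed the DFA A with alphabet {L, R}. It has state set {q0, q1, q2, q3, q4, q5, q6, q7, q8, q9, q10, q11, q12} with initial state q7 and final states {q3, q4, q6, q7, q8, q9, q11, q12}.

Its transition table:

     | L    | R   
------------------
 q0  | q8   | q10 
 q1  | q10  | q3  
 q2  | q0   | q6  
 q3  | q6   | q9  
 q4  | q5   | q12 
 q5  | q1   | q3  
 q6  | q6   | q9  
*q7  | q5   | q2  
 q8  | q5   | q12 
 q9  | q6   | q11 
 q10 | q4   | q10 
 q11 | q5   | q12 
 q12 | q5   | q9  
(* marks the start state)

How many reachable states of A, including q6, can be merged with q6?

2

All states are reachable from the start state.
P0 = {q3,q4,q6,q7,q8,q9,q11,q12} | {q0,q1,q2,q5,q10}.
Refine {q3,q4,q6,q7,q8,q9,q11,q12} on symbol L: members go to different blocks, giving {q4,q7,q8,q11,q12} and {q3,q6,q9}.
On input R, block {q4,q7,q8,q11,q12} splits into {q4,q8,q11} and {q7} and {q12}.
On input L, block {q0,q1,q2,q5,q10} splits into {q1,q2,q5} and {q0,q10}.
Split {q1,q2,q5} by δ(·,L) → {q1,q2} and {q5}.
Split {q3,q6,q9} by δ(·,R) → {q3,q6} and {q9}.
No further refinement is possible. Final partition (8 blocks): {q4,q8,q11} | {q1,q2} | {q3,q6} | {q7} | {q12} | {q0,q10} | {q5} | {q9}.
State q6 belongs to the block {q3,q6}, which has 2 states.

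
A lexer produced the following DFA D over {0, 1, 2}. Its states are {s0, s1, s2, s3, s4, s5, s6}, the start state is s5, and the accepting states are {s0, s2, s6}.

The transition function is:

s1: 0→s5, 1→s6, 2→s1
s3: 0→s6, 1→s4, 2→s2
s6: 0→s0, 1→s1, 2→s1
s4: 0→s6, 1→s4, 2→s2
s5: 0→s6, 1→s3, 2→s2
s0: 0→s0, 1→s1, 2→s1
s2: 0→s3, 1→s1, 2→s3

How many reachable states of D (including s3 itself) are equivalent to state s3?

Every state is reachable, so we keep all 7.
P0 = {s0,s2,s6} | {s1,s3,s4,s5}.
Split {s0,s2,s6} by δ(·,0) → {s0,s6} and {s2}.
Split {s1,s3,s4,s5} by δ(·,0) → {s3,s4,s5} and {s1}.
Stable partition: {s0,s6} | {s3,s4,s5} | {s2} | {s1} — 4 equivalence classes.
The equivalence class containing s3 is {s3,s4,s5}, of size 3.

3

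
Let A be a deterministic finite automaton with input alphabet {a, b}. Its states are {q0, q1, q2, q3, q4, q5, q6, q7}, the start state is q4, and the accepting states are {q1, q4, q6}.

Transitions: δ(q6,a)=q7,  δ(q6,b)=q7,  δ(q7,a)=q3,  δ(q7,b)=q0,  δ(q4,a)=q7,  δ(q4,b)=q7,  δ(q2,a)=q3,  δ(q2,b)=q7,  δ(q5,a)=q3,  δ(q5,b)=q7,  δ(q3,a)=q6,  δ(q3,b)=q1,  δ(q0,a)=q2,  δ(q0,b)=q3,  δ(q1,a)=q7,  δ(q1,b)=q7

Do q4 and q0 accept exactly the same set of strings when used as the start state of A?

No

States {q5} cannot be reached from the start state, so discard them.
Initial partition by acceptance: {q1,q4,q6} | {q0,q2,q3,q7}.
On input a, block {q0,q2,q3,q7} splits into {q0,q2,q7} and {q3}.
On input a, block {q0,q2,q7} splits into {q2,q7} and {q0}.
On input b, block {q2,q7} splits into {q2} and {q7}.
The partition is now stable with 5 blocks: {q1,q4,q6} | {q2} | {q3} | {q0} | {q7}.
q4 and q0 end up in different blocks, so they are distinguishable. For instance, the string 'ε' is accepted from only q4.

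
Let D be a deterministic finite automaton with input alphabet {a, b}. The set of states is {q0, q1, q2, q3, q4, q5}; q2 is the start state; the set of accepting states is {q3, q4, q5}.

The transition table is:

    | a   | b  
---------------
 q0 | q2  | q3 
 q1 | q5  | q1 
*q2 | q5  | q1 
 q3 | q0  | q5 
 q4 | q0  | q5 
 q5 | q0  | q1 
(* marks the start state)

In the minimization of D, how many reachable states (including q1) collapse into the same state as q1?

2

Reachable states from the start: {q0,q1,q2,q3,q5}. Unreachable: {q4} — drop them.
P0 = {q3,q5} | {q0,q1,q2}.
Split {q3,q5} by δ(·,b) → {q3} and {q5}.
Split {q0,q1,q2} by δ(·,a) → {q1,q2} and {q0}.
Stable partition: {q3} | {q1,q2} | {q5} | {q0} — 4 equivalence classes.
The equivalence class containing q1 is {q1,q2}, of size 2.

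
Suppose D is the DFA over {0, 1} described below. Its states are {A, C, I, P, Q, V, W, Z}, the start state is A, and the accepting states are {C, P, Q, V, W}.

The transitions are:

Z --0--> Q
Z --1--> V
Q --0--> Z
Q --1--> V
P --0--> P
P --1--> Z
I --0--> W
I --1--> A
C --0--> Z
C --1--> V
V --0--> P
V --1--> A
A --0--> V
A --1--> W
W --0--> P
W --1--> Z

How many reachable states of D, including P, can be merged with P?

First remove the unreachable states {C,I}; 6 states remain.
Start with accepting vs non-accepting: {P,Q,V,W} | {A,Z}.
On input 0, block {P,Q,V,W} splits into {P,V,W} and {Q}.
On input 0, block {A,Z} splits into {A} and {Z}.
On input 1, block {P,V,W} splits into {P,W} and {V}.
Stable partition: {P,W} | {A} | {Q} | {Z} | {V} — 5 equivalence classes.
State P belongs to the block {P,W}, which has 2 states.

2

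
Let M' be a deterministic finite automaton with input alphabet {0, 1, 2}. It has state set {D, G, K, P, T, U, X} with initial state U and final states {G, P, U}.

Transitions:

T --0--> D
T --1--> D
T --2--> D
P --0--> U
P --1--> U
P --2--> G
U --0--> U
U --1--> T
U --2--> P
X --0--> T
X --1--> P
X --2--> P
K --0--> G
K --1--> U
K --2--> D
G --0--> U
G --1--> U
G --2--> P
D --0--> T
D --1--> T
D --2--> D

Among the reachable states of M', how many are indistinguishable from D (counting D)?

States {K,X} cannot be reached from the start state, so discard them.
P0 = {G,P,U} | {D,T}.
Split {G,P,U} by δ(·,1) → {G,P} and {U}.
The partition is now stable with 3 blocks: {G,P} | {D,T} | {U}.
State D belongs to the block {D,T}, which has 2 states.

2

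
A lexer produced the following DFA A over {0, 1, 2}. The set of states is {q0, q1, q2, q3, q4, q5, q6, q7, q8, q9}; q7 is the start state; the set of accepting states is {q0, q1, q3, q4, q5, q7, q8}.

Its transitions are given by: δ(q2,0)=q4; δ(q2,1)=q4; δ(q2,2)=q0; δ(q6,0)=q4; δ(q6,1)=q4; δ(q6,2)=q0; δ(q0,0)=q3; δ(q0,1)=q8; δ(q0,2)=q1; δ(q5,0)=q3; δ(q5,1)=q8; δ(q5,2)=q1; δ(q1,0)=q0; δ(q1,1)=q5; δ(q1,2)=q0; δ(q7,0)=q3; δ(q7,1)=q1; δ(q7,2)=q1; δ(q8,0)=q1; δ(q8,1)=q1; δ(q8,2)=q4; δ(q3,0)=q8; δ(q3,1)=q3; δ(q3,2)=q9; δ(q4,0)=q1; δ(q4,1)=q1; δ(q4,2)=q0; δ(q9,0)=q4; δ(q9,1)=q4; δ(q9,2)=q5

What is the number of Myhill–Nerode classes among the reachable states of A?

Reachable states from the start: {q0,q1,q3,q4,q5,q7,q8,q9}. Unreachable: {q2,q6} — drop them.
P0 = {q0,q1,q3,q4,q5,q7,q8} | {q9}.
Split {q0,q1,q3,q4,q5,q7,q8} by δ(·,2) → {q0,q1,q4,q5,q7,q8} and {q3}.
On input 0, block {q0,q1,q4,q5,q7,q8} splits into {q0,q5,q7} and {q1,q4,q8}.
Refine {q1,q4,q8} on symbol 0: members go to different blocks, giving {q4,q8} and {q1}.
Split {q0,q5,q7} by δ(·,1) → {q0,q5} and {q7}.
Split {q4,q8} by δ(·,2) → {q4} and {q8}.
No further refinement is possible. Final partition (7 blocks): {q0,q5} | {q9} | {q3} | {q4} | {q1} | {q7} | {q8}.

7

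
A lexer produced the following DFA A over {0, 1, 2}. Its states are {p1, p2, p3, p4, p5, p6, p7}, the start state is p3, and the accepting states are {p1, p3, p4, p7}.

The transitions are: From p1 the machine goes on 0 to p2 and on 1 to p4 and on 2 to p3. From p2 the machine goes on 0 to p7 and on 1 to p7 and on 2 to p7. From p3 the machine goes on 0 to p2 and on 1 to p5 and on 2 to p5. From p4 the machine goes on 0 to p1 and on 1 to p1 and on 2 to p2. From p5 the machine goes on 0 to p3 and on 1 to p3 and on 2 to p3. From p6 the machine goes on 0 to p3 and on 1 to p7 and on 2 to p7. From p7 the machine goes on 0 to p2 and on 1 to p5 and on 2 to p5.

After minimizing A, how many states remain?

States {p1,p4,p6} cannot be reached from the start state, so discard them.
Initial partition by acceptance: {p3,p7} | {p2,p5}.
The partition is now stable with 2 blocks: {p3,p7} | {p2,p5}.

2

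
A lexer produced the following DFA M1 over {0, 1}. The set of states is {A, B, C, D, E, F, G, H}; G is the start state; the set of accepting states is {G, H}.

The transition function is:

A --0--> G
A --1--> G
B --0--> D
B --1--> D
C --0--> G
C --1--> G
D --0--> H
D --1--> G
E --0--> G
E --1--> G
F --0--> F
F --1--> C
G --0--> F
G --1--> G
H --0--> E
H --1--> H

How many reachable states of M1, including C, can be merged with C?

First remove the unreachable states {A,B,D,E,H}; 3 states remain.
P0 = {G} | {C,F}.
Split {C,F} by δ(·,0) → {C} and {F}.
No further refinement is possible. Final partition (3 blocks): {G} | {C} | {F}.
State C belongs to the block {C}, which has 1 states.

1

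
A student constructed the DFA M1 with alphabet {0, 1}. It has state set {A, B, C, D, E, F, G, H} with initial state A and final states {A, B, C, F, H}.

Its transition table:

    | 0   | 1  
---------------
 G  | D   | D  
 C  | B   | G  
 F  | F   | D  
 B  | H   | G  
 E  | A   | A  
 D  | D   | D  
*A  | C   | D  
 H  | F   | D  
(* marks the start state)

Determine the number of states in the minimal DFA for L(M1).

2

Reachable states from the start: {A,B,C,D,F,G,H}. Unreachable: {E} — drop them.
Start with accepting vs non-accepting: {A,B,C,F,H} | {D,G}.
Stable partition: {A,B,C,F,H} | {D,G} — 2 equivalence classes.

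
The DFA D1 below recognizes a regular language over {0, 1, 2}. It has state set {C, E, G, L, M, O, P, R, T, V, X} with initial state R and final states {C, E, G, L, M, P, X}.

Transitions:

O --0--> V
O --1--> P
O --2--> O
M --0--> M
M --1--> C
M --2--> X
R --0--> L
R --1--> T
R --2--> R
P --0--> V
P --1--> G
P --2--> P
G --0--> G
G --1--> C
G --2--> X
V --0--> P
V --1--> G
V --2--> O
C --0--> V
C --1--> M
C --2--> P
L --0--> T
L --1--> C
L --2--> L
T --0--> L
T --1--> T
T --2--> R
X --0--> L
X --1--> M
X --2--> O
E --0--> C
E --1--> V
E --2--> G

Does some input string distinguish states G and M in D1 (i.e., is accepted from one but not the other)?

No

States {E} cannot be reached from the start state, so discard them.
P0 = {C,G,L,M,P,X} | {O,R,T,V}.
Refine {C,G,L,M,P,X} on symbol 0: members go to different blocks, giving {C,L,P} and {G,M,X}.
Split {C,L,P} by δ(·,1) → {C,P} and {L}.
Split {O,R,T,V} by δ(·,0) → {R,T} and {O} and {V}.
Split {G,M,X} by δ(·,0) → {G,M} and {X}.
Stable partition: {C,P} | {R,T} | {G,M} | {L} | {O} | {V} | {X} — 7 equivalence classes.
G and M lie in the same block of the stable partition, so they are equivalent — no string distinguishes them.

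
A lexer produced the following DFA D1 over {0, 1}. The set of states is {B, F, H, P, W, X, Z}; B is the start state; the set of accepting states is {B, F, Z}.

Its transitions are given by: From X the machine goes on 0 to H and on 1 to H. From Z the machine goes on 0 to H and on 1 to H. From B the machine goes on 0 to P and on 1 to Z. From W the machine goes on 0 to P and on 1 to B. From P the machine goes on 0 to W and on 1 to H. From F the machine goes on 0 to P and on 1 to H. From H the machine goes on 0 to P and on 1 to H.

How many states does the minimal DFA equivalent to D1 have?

First remove the unreachable states {F,X}; 5 states remain.
Initial partition by acceptance: {B,Z} | {H,P,W}.
Split {B,Z} by δ(·,1) → {B} and {Z}.
Split {H,P,W} by δ(·,1) → {H,P} and {W}.
On input 0, block {H,P} splits into {H} and {P}.
No further refinement is possible. Final partition (5 blocks): {B} | {H} | {Z} | {W} | {P}.

5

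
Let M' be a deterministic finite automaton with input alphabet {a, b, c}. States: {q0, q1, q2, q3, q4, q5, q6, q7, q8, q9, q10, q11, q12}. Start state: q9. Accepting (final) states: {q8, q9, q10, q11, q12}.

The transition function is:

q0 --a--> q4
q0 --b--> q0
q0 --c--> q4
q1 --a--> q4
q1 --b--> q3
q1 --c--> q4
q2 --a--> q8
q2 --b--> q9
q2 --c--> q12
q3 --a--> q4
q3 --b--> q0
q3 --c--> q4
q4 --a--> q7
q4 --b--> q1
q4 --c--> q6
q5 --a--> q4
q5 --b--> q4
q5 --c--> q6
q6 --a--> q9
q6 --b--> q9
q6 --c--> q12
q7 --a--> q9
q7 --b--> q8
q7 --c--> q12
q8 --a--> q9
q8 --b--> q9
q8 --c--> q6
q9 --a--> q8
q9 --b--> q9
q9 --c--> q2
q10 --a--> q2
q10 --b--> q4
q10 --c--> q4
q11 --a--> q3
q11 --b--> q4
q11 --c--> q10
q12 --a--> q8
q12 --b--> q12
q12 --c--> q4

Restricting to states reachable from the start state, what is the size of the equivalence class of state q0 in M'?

States {q5,q10,q11} cannot be reached from the start state, so discard them.
P0 = {q8,q9,q12} | {q0,q1,q2,q3,q4,q6,q7}.
On input a, block {q0,q1,q2,q3,q4,q6,q7} splits into {q0,q1,q3,q4} and {q2,q6,q7}.
Split {q8,q9,q12} by δ(·,c) → {q8,q9} and {q12}.
Refine {q0,q1,q3,q4} on symbol a: members go to different blocks, giving {q0,q1,q3} and {q4}.
No further refinement is possible. Final partition (5 blocks): {q8,q9} | {q0,q1,q3} | {q2,q6,q7} | {q12} | {q4}.
The equivalence class containing q0 is {q0,q1,q3}, of size 3.

3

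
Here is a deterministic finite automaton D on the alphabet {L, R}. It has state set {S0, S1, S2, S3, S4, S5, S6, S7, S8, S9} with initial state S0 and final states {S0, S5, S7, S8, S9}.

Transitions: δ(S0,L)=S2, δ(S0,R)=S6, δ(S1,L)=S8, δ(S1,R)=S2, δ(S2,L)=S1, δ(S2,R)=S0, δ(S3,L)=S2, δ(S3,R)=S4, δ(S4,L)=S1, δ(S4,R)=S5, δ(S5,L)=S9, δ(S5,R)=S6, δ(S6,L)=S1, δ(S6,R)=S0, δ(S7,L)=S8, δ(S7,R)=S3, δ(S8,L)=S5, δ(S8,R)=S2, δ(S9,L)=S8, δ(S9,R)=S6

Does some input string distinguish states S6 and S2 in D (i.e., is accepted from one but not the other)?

States {S3,S4,S7} cannot be reached from the start state, so discard them.
Start with accepting vs non-accepting: {S0,S5,S8,S9} | {S1,S2,S6}.
On input L, block {S0,S5,S8,S9} splits into {S5,S8,S9} and {S0}.
Split {S1,S2,S6} by δ(·,L) → {S2,S6} and {S1}.
The partition is now stable with 4 blocks: {S5,S8,S9} | {S2,S6} | {S0} | {S1}.
S6 and S2 lie in the same block of the stable partition, so they are equivalent — no string distinguishes them.

No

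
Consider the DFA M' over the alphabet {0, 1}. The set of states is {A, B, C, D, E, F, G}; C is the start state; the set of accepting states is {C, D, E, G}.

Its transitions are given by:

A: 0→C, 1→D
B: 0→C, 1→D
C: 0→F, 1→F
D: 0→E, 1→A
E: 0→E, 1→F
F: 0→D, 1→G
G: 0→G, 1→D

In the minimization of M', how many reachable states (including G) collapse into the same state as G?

1

States {B} cannot be reached from the start state, so discard them.
Initial partition by acceptance: {C,D,E,G} | {A,F}.
Refine {C,D,E,G} on symbol 0: members go to different blocks, giving {D,E,G} and {C}.
Split {D,E,G} by δ(·,1) → {D,E} and {G}.
Split {A,F} by δ(·,0) → {A} and {F}.
On input 1, block {D,E} splits into {D} and {E}.
The partition is now stable with 6 blocks: {D} | {A} | {C} | {G} | {F} | {E}.
The equivalence class containing G is {G}, of size 1.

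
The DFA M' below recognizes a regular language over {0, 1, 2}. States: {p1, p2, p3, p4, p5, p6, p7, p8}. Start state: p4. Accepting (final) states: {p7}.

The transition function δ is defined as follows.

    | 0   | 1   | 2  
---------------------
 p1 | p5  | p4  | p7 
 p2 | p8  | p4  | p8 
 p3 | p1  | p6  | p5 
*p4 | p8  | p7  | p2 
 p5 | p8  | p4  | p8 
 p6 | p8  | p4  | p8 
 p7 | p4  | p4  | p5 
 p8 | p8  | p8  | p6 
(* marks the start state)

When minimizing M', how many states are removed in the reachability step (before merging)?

2

Starting at p4 and following transitions, the reachable set is {p2, p4, p5, p6, p7, p8}. That leaves p1, p3 unreachable — 2 in total.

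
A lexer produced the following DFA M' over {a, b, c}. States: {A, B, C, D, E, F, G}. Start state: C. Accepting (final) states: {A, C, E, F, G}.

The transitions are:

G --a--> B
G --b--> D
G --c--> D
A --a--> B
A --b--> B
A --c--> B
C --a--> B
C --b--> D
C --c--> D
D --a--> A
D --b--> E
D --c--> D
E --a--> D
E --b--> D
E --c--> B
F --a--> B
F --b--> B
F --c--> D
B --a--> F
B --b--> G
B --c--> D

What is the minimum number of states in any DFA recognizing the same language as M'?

All states are reachable from the start state.
Start with accepting vs non-accepting: {A,C,E,F,G} | {B,D}.
Stable partition: {A,C,E,F,G} | {B,D} — 2 equivalence classes.

2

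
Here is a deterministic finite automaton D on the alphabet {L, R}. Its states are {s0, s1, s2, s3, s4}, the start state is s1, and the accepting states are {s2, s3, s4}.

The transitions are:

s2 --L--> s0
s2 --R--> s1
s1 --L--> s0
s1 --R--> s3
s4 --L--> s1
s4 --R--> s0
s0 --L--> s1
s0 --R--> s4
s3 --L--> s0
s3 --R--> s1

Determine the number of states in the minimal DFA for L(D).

States {s2} cannot be reached from the start state, so discard them.
P0 = {s3,s4} | {s0,s1}.
Stable partition: {s3,s4} | {s0,s1} — 2 equivalence classes.

2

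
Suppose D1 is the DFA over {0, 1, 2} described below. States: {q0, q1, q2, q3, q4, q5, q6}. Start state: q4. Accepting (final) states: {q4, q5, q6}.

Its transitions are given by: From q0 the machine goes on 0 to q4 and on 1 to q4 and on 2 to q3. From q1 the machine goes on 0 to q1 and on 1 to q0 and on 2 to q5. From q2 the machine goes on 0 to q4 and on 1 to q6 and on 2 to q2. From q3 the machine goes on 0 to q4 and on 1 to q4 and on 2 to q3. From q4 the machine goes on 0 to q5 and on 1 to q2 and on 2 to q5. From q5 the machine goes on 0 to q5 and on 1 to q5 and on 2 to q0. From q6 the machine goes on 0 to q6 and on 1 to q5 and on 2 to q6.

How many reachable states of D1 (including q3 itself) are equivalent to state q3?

First remove the unreachable states {q1}; 6 states remain.
P0 = {q4,q5,q6} | {q0,q2,q3}.
On input 1, block {q4,q5,q6} splits into {q5,q6} and {q4}.
Refine {q5,q6} on symbol 2: members go to different blocks, giving {q5} and {q6}.
On input 1, block {q0,q2,q3} splits into {q0,q3} and {q2}.
The partition is now stable with 5 blocks: {q5} | {q0,q3} | {q4} | {q6} | {q2}.
The equivalence class containing q3 is {q0,q3}, of size 2.

2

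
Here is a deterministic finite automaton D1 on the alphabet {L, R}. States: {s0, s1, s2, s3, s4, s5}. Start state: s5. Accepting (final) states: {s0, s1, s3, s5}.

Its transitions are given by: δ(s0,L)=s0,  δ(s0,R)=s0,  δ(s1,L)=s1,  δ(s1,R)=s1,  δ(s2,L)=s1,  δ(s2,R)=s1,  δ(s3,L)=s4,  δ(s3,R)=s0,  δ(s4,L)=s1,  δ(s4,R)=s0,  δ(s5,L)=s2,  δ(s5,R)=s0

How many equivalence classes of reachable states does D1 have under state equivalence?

States {s3,s4} cannot be reached from the start state, so discard them.
P0 = {s0,s1,s5} | {s2}.
Refine {s0,s1,s5} on symbol L: members go to different blocks, giving {s0,s1} and {s5}.
Stable partition: {s0,s1} | {s2} | {s5} — 3 equivalence classes.

3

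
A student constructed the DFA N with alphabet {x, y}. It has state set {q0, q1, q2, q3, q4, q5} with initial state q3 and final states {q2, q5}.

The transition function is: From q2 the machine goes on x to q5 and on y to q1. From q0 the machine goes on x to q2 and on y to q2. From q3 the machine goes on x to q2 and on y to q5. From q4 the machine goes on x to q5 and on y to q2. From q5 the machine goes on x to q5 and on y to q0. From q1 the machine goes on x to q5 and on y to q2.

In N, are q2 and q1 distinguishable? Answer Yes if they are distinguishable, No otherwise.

Yes

Reachable states from the start: {q0,q1,q2,q3,q5}. Unreachable: {q4} — drop them.
Start with accepting vs non-accepting: {q2,q5} | {q0,q1,q3}.
No further refinement is possible. Final partition (2 blocks): {q2,q5} | {q0,q1,q3}.
q2 and q1 end up in different blocks, so they are distinguishable. For instance, the string 'ε' is accepted from only q2.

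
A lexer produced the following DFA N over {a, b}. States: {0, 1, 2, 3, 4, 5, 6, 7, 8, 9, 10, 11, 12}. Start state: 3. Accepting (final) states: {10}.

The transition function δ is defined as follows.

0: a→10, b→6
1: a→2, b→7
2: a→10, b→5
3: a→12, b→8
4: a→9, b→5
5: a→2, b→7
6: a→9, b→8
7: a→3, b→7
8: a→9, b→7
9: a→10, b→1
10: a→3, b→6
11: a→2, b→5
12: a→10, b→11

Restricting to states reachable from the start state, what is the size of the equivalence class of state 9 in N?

2

Reachable states from the start: {1,2,3,5,6,7,8,9,10,11,12}. Unreachable: {0,4} — drop them.
P0 = {10} | {1,2,3,5,6,7,8,9,11,12}.
Refine {1,2,3,5,6,7,8,9,11,12} on symbol a: members go to different blocks, giving {1,3,5,6,7,8,11} and {2,9,12}.
On input a, block {1,3,5,6,7,8,11} splits into {1,3,5,6,8,11} and {7}.
On input b, block {1,3,5,6,8,11} splits into {1,5,8} and {3,6,11}.
On input b, block {2,9,12} splits into {2,9} and {12}.
On input a, block {3,6,11} splits into {6,11} and {3}.
No further refinement is possible. Final partition (7 blocks): {10} | {1,5,8} | {2,9} | {7} | {6,11} | {12} | {3}.
The equivalence class containing 9 is {2,9}, of size 2.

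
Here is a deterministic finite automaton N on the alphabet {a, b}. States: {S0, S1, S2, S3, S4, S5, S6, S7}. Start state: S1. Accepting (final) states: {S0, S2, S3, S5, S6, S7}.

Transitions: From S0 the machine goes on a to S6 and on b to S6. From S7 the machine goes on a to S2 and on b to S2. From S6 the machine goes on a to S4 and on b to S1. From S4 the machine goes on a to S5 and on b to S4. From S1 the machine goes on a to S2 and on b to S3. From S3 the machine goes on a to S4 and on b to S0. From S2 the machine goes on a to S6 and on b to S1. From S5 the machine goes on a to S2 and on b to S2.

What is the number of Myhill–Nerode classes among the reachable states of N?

7

States {S7} cannot be reached from the start state, so discard them.
P0 = {S0,S2,S3,S5,S6} | {S1,S4}.
Split {S0,S2,S3,S5,S6} by δ(·,a) → {S0,S2,S5} and {S3,S6}.
Refine {S0,S2,S5} on symbol a: members go to different blocks, giving {S0,S2} and {S5}.
On input b, block {S0,S2} splits into {S0} and {S2}.
On input a, block {S1,S4} splits into {S1} and {S4}.
Split {S3,S6} by δ(·,b) → {S3} and {S6}.
No further refinement is possible. Final partition (7 blocks): {S0} | {S1} | {S3} | {S5} | {S2} | {S4} | {S6}.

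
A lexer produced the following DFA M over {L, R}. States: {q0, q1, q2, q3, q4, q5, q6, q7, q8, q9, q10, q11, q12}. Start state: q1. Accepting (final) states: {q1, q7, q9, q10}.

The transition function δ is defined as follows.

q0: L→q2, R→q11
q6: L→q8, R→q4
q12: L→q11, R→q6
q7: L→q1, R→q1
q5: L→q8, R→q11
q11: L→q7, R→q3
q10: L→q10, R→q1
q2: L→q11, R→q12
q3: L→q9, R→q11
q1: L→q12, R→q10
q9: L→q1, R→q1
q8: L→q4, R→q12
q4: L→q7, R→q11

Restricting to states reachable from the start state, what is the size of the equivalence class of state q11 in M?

States {q0,q2,q5} cannot be reached from the start state, so discard them.
Initial partition by acceptance: {q1,q7,q9,q10} | {q3,q4,q6,q8,q11,q12}.
Split {q1,q7,q9,q10} by δ(·,L) → {q7,q9,q10} and {q1}.
Refine {q7,q9,q10} on symbol L: members go to different blocks, giving {q7,q9} and {q10}.
On input L, block {q3,q4,q6,q8,q11,q12} splits into {q3,q4,q11} and {q6,q8,q12}.
Refine {q6,q8,q12} on symbol L: members go to different blocks, giving {q8,q12} and {q6}.
Refine {q8,q12} on symbol R: members go to different blocks, giving {q8} and {q12}.
The partition is now stable with 7 blocks: {q7,q9} | {q3,q4,q11} | {q1} | {q10} | {q8} | {q6} | {q12}.
State q11 belongs to the block {q3,q4,q11}, which has 3 states.

3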